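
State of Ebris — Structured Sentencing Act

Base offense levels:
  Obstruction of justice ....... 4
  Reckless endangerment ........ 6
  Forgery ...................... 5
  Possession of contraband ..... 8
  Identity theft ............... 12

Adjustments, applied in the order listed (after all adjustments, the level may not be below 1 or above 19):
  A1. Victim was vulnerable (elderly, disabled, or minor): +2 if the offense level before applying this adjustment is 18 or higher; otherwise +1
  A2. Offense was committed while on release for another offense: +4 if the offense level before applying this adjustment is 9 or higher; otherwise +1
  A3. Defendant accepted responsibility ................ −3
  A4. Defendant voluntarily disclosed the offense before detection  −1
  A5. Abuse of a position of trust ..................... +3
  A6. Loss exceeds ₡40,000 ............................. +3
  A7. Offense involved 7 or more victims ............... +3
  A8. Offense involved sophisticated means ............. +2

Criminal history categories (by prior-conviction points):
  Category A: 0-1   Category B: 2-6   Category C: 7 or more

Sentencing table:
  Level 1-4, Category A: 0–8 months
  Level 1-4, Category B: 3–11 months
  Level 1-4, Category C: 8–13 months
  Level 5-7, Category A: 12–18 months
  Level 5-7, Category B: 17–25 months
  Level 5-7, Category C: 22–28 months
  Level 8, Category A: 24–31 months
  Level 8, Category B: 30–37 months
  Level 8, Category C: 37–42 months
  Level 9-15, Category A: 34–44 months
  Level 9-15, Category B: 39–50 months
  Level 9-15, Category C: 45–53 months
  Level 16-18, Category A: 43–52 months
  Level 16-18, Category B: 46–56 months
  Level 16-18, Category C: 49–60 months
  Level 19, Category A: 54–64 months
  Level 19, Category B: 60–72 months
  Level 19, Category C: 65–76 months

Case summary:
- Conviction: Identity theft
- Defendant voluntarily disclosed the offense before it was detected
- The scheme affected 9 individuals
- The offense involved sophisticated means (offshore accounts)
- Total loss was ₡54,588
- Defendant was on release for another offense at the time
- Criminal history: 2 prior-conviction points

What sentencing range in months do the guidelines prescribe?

Base offense level for identity theft: 12.
A1 does not apply.
A2 applies (level before this adjustment is 12 ≥ 9, so +4): 12 + 4 = 16.
A3 does not apply.
A4 applies: 16 − 1 = 15.
A5 does not apply.
A6 applies: 15 + 3 = 18.
A7 applies: 18 + 3 = 21.
A8 applies: 21 + 2 = 23.
Level 23 exceeds the maximum of 19; capped at 19.
Final offense level: 19.
Criminal history: 2 prior points → Category B (2-6).
Level 19 falls in the 19 band.
Grid: Level 19 × Category B = 60-72 months.

60-72 months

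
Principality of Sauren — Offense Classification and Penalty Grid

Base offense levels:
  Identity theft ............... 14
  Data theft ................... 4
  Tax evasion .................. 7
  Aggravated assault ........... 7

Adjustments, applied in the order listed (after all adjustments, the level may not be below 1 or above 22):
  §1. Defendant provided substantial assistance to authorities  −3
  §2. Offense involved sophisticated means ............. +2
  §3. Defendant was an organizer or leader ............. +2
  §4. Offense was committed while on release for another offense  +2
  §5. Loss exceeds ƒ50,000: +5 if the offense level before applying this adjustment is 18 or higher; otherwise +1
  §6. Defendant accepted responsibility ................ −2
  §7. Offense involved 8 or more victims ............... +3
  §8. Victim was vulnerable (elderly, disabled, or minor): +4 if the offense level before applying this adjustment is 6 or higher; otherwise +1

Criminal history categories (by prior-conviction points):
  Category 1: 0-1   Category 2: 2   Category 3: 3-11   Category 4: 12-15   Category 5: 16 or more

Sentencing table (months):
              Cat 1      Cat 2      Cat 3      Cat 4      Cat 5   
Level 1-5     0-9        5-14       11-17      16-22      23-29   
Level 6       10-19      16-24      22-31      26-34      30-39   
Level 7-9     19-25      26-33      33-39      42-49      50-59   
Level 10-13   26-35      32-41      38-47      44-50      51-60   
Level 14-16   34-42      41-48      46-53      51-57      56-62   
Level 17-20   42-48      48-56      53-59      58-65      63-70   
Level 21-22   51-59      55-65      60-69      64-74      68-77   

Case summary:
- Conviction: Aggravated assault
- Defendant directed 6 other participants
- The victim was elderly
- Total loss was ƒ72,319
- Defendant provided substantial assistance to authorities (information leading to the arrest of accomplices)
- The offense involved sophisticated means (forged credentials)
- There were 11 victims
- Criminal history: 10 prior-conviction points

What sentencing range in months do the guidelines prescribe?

Base offense level for aggravated assault: 7.
§1 applies: 7 − 3 = 4.
§2 applies: 4 + 2 = 6.
§3 applies: 6 + 2 = 8.
§4 does not apply.
§5 applies (level before this adjustment is 8 < 18, so +1): 8 + 1 = 9.
§6 does not apply.
§7 applies: 9 + 3 = 12.
§8 applies (level before this adjustment is 12 ≥ 6, so +4): 12 + 4 = 16.
Final offense level: 16.
Criminal history: 10 prior points → Category 3 (3-11).
Level 16 falls in the 14-16 band.
Grid: Level 14-16 × Category 3 = 46-53 months.

46-53 months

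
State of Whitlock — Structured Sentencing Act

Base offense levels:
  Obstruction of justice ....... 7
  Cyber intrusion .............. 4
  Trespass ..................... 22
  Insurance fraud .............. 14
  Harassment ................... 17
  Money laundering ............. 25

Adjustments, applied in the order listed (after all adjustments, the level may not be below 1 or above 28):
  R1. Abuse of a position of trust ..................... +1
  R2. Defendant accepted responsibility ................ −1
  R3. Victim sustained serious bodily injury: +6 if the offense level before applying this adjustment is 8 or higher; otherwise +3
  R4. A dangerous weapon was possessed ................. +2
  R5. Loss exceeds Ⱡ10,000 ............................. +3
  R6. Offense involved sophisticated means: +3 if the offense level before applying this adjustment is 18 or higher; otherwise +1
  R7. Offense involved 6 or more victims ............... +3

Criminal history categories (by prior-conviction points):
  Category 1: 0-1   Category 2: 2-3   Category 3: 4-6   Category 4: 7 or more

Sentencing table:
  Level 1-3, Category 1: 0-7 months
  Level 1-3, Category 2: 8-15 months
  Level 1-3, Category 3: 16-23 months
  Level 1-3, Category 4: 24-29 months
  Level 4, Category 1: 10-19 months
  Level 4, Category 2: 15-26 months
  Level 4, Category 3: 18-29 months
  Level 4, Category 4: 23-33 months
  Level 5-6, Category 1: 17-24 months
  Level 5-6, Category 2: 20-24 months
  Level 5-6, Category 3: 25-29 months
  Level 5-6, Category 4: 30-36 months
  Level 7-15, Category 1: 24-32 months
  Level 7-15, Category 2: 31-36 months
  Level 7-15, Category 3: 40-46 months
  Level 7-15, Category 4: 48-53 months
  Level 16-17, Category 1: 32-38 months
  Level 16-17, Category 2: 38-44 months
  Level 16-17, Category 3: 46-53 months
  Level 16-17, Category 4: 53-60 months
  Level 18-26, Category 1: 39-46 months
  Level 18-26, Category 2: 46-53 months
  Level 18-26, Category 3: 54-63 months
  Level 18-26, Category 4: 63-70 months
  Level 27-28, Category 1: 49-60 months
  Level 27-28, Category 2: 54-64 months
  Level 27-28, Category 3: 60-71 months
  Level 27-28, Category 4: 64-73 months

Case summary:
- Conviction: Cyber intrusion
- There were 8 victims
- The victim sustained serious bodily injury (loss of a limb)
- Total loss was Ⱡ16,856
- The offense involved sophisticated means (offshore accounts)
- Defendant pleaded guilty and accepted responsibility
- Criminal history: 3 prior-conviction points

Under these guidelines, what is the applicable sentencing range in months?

31-36 months

Base offense level for cyber intrusion: 4.
R2 applies: 4 − 1 = 3.
R3 applies (level before this adjustment is 3 < 8, so +3): 3 + 3 = 6.
R5 applies: 6 + 3 = 9.
R6 applies (level before this adjustment is 9 < 18, so +1): 9 + 1 = 10.
R7 applies: 10 + 3 = 13.
Final offense level: 13.
Criminal history: 3 prior points → Category 2 (2-3).
Level 13 falls in the 7-15 band.
Grid: Level 7-15 × Category 2 = 31-36 months.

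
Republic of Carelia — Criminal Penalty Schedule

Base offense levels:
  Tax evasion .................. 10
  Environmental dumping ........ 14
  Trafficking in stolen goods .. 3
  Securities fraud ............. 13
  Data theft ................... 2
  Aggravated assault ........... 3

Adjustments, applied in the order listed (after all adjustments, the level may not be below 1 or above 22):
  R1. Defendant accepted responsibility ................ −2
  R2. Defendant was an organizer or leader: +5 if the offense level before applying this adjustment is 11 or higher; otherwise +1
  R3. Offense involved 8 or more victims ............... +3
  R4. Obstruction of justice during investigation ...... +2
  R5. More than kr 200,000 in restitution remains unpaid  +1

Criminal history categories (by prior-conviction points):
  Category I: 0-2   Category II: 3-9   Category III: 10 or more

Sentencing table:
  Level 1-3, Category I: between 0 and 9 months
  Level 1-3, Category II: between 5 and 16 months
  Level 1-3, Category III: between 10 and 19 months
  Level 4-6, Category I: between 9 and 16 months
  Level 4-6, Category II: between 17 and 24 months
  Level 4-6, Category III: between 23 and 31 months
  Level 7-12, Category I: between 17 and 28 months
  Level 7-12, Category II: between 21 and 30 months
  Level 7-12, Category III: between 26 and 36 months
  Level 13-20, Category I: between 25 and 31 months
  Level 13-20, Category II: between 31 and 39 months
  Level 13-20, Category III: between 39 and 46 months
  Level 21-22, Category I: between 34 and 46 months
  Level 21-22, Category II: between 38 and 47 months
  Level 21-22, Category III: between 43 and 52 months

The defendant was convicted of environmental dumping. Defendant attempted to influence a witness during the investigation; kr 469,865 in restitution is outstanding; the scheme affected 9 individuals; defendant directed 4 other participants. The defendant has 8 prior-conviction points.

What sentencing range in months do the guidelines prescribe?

38-47 months

Base offense level for environmental dumping: 14.
R2 applies (level before this adjustment is 14 ≥ 11, so +5): 14 + 5 = 19.
R3 applies: 19 + 3 = 22.
R4 applies: 22 + 2 = 24.
R5 applies: 24 + 1 = 25.
Level 25 exceeds the maximum of 22; capped at 22.
Final offense level: 22.
Criminal history: 8 prior points → Category II (3-9).
Level 22 falls in the 21-22 band.
Grid: Level 21-22 × Category II = 38-47 months.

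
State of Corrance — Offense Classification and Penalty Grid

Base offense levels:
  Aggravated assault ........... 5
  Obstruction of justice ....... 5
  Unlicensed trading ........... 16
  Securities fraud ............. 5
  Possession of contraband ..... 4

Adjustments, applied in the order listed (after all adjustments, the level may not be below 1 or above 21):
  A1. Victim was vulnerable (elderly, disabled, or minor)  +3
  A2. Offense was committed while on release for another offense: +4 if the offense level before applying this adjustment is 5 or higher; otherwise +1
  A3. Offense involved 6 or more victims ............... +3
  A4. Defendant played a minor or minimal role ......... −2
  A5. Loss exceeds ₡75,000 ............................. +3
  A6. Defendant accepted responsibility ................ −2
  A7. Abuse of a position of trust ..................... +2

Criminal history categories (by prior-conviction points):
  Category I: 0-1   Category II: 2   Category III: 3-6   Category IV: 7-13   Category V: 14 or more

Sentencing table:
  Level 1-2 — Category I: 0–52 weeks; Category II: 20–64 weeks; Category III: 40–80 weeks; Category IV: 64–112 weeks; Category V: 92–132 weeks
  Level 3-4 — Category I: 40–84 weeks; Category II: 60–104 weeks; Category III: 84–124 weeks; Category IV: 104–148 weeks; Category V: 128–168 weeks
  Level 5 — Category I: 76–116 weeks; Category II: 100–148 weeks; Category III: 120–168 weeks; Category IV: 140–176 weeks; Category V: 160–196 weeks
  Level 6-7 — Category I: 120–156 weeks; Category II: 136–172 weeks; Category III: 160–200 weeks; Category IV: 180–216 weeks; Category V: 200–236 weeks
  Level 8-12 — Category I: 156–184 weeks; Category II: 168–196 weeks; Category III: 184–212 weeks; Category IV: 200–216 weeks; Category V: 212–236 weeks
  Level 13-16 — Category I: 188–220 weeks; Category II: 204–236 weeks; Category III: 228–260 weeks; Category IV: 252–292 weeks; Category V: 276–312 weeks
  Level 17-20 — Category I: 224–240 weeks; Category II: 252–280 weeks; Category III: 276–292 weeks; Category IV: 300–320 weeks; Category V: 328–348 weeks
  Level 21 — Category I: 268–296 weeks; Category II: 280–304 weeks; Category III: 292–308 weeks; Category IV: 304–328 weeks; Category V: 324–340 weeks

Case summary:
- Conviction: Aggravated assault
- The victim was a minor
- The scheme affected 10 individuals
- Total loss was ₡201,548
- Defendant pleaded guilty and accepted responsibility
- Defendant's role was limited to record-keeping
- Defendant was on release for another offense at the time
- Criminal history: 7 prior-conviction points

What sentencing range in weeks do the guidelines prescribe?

Base offense level for aggravated assault: 5.
A1 applies: 5 + 3 = 8.
A2 applies (level before this adjustment is 8 ≥ 5, so +4): 8 + 4 = 12.
A3 applies: 12 + 3 = 15.
A4 applies: 15 − 2 = 13.
A5 applies: 13 + 3 = 16.
A6 applies: 16 − 2 = 14.
A7 does not apply.
Final offense level: 14.
Criminal history: 7 prior points → Category IV (7-13).
Level 14 falls in the 13-16 band.
Grid: Level 13-16 × Category IV = 252-292 weeks.

252-292 weeks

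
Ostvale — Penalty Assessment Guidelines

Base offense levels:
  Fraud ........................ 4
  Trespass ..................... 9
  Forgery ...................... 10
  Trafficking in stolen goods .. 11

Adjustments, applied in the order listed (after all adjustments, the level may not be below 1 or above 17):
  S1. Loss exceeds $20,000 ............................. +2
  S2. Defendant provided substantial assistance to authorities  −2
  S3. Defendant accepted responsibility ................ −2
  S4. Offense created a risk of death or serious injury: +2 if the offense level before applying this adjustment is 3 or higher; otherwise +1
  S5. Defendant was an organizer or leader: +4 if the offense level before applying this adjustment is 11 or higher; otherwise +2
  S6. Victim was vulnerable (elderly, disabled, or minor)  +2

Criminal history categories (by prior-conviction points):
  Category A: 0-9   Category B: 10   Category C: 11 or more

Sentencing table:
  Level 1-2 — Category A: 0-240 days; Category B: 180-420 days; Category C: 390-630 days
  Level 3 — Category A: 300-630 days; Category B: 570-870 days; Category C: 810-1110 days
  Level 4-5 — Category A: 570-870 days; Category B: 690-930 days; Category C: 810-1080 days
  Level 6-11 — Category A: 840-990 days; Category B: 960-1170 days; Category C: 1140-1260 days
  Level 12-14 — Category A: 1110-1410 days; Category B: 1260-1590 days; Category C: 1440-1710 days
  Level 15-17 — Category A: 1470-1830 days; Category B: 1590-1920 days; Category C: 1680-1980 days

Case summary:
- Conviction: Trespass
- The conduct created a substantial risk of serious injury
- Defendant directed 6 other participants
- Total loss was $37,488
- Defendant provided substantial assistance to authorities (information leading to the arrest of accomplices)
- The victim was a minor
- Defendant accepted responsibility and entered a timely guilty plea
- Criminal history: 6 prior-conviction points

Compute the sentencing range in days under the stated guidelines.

1110-1410 days

Base offense level for trespass: 9.
S1 applies: 9 + 2 = 11.
S2 applies: 11 − 2 = 9.
S3 applies: 9 − 2 = 7.
S4 applies (level before this adjustment is 7 ≥ 3, so +2): 7 + 2 = 9.
S5 applies (level before this adjustment is 9 < 11, so +2): 9 + 2 = 11.
S6 applies: 11 + 2 = 13.
Final offense level: 13.
Criminal history: 6 prior points → Category A (0-9).
Level 13 falls in the 12-14 band.
Grid: Level 12-14 × Category A = 1110-1410 days.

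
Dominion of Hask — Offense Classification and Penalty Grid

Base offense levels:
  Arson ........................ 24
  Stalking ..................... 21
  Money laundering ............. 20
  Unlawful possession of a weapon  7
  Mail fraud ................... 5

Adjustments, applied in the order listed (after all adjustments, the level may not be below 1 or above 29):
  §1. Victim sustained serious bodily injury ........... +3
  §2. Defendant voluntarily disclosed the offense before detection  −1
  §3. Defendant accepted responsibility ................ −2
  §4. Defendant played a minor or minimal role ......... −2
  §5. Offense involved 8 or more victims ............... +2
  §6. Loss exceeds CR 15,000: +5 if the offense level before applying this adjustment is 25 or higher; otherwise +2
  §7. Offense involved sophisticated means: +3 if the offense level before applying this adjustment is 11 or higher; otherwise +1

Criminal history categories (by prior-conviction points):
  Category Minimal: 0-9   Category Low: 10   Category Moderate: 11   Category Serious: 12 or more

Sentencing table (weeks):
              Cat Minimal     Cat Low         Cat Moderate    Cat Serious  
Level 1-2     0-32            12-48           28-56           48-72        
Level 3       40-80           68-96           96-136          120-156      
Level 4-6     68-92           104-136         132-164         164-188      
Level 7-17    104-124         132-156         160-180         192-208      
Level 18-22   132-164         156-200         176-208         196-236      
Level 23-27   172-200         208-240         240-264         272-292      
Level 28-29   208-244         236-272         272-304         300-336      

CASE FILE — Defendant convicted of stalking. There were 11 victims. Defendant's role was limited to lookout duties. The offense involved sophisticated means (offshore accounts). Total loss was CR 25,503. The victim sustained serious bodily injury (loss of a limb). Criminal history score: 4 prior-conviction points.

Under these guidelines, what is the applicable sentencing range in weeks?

208-244 weeks

Base offense level for stalking: 21.
§1 applies: 21 + 3 = 24.
§2 does not apply.
§4 applies: 24 − 2 = 22.
§5 applies: 22 + 2 = 24.
§6 applies (level before this adjustment is 24 < 25, so +2): 24 + 2 = 26.
§7 applies (level before this adjustment is 26 ≥ 11, so +3): 26 + 3 = 29.
Final offense level: 29.
Criminal history: 4 prior points → Category Minimal (0-9).
Level 29 falls in the 28-29 band.
Grid: Level 28-29 × Category Minimal = 208-244 weeks.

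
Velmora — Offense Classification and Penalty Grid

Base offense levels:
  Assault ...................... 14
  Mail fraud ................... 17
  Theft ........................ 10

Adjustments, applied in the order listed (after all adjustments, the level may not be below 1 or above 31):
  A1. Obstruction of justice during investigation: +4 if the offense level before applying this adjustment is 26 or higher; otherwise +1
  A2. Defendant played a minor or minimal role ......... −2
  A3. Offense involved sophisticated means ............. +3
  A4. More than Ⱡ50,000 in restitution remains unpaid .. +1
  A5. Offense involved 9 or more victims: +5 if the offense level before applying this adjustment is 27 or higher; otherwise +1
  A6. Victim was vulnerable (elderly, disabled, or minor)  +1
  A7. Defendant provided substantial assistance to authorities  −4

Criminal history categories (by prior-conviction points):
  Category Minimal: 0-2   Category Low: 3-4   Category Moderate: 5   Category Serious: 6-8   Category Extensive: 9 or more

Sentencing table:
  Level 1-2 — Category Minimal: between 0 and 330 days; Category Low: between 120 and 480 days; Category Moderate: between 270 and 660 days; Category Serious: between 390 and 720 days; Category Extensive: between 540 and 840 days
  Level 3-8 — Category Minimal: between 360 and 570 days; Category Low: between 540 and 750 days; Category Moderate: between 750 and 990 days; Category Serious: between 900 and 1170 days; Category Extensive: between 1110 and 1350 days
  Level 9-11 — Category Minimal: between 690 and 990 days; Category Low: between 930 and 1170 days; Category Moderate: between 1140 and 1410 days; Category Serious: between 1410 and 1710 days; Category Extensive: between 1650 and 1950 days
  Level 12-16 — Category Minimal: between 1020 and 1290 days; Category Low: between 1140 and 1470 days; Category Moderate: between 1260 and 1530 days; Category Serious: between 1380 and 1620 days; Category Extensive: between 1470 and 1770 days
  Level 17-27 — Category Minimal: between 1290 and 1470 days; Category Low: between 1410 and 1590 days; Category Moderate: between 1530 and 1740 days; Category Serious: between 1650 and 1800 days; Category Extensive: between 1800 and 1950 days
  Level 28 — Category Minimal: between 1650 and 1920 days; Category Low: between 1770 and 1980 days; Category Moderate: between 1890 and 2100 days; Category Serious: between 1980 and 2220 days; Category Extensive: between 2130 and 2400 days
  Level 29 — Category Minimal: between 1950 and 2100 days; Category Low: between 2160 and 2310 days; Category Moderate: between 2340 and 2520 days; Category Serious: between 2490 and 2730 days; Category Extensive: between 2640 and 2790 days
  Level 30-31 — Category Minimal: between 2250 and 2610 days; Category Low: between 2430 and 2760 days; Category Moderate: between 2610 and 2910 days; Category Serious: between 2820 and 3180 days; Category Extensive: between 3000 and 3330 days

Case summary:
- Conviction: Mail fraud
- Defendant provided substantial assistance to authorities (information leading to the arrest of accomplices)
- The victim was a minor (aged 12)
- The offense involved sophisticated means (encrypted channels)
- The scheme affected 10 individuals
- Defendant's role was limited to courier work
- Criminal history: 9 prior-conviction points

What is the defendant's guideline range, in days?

1470-1770 days

Base offense level for mail fraud: 17.
A2 applies: 17 − 2 = 15.
A3 applies: 15 + 3 = 18.
A5 applies (level before this adjustment is 18 < 27, so +1): 18 + 1 = 19.
A6 applies: 19 + 1 = 20.
A7 applies: 20 − 4 = 16.
Final offense level: 16.
Criminal history: 9 prior points → Category Extensive (9+).
Level 16 falls in the 12-16 band.
Grid: Level 12-16 × Category Extensive = 1470-1770 days.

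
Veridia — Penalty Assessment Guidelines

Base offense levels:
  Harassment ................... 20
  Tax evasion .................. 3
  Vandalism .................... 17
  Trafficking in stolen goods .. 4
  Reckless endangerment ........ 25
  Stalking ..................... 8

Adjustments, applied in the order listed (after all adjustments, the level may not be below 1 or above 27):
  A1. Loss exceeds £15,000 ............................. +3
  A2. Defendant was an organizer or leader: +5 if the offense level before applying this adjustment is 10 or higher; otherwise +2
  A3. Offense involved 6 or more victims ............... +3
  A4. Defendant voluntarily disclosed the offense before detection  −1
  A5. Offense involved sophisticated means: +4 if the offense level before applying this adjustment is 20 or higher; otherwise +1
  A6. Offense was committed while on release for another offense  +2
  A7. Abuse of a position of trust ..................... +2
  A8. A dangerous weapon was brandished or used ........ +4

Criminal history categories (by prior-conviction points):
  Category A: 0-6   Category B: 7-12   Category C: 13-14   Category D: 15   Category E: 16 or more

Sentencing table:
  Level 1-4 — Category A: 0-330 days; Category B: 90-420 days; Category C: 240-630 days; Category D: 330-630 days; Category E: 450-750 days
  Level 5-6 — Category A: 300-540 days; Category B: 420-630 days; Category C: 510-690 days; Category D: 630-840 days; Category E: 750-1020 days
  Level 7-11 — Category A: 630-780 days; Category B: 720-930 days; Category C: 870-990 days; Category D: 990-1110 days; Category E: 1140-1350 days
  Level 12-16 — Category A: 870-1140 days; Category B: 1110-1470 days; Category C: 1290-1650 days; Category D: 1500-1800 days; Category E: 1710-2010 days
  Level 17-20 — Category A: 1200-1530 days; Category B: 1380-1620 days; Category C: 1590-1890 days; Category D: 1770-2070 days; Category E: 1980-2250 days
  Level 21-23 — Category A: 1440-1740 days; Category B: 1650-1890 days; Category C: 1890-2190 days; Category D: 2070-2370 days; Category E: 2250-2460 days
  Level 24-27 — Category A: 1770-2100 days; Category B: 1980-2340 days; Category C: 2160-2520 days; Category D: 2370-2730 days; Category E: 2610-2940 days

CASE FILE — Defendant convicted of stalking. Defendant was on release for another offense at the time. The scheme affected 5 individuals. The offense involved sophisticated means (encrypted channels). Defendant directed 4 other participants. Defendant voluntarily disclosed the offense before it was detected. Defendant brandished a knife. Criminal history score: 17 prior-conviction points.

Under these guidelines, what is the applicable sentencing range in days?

Base offense level for stalking: 8.
A2 applies (level before this adjustment is 8 < 10, so +2): 8 + 2 = 10.
A3 does not apply.
A4 applies: 10 − 1 = 9.
A5 applies (level before this adjustment is 9 < 20, so +1): 9 + 1 = 10.
A6 applies: 10 + 2 = 12.
A7 does not apply.
A8 applies: 12 + 4 = 16.
Final offense level: 16.
Criminal history: 17 prior points → Category E (16+).
Level 16 falls in the 12-16 band.
Grid: Level 12-16 × Category E = 1710-2010 days.

1710-2010 days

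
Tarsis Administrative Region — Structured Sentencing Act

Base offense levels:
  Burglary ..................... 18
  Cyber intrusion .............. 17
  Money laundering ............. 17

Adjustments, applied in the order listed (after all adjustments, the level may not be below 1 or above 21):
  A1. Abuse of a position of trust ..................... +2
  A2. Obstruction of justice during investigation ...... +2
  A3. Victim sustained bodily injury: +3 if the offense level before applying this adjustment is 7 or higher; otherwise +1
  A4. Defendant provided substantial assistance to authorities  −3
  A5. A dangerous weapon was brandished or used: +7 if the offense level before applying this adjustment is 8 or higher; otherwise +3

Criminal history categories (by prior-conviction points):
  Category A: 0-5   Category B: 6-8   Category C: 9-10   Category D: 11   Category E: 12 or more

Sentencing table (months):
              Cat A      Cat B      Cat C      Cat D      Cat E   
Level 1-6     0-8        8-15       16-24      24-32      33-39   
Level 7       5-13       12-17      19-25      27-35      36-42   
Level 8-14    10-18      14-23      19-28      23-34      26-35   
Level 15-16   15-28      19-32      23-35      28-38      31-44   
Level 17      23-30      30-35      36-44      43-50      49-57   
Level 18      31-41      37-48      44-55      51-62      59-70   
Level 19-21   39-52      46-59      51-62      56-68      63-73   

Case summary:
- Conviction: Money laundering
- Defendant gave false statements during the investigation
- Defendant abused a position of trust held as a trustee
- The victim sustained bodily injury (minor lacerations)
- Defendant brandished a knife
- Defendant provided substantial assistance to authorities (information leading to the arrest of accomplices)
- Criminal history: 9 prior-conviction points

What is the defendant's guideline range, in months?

Base offense level for money laundering: 17.
A1 applies: 17 + 2 = 19.
A2 applies: 19 + 2 = 21.
A3 applies (level before this adjustment is 21 ≥ 7, so +3): 21 + 3 = 24.
A4 applies: 24 − 3 = 21.
A5 applies (level before this adjustment is 21 ≥ 8, so +7): 21 + 7 = 28.
Level 28 exceeds the maximum of 21; capped at 21.
Final offense level: 21.
Criminal history: 9 prior points → Category C (9-10).
Level 21 falls in the 19-21 band.
Grid: Level 19-21 × Category C = 51-62 months.

51-62 months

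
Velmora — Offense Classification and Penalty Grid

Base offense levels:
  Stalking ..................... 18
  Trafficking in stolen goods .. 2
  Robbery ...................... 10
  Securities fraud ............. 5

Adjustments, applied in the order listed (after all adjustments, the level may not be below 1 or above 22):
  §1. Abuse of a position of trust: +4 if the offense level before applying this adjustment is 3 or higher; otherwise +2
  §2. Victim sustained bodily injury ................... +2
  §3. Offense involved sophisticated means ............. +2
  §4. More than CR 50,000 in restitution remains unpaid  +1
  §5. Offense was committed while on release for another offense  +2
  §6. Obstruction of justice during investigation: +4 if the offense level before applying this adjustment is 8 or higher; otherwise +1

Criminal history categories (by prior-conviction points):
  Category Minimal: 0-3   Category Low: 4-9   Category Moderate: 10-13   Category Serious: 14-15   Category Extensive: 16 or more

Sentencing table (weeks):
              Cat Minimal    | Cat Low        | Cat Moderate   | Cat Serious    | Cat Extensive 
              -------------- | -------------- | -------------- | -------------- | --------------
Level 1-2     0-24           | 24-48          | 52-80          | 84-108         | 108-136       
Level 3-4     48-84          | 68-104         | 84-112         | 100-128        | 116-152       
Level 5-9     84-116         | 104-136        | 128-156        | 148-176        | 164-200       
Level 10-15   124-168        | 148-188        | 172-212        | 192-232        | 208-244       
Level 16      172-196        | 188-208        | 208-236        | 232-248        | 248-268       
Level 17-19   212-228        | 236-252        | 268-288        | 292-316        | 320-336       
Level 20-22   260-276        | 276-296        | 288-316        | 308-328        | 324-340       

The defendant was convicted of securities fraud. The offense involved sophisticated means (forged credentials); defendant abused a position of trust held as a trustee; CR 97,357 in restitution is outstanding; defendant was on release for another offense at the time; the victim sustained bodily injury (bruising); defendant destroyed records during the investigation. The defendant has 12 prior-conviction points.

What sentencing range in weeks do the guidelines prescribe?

Base offense level for securities fraud: 5.
§1 applies (level before this adjustment is 5 ≥ 3, so +4): 5 + 4 = 9.
§2 applies: 9 + 2 = 11.
§3 applies: 11 + 2 = 13.
§4 applies: 13 + 1 = 14.
§5 applies: 14 + 2 = 16.
§6 applies (level before this adjustment is 16 ≥ 8, so +4): 16 + 4 = 20.
Final offense level: 20.
Criminal history: 12 prior points → Category Moderate (10-13).
Level 20 falls in the 20-22 band.
Grid: Level 20-22 × Category Moderate = 288-316 weeks.

288-316 weeks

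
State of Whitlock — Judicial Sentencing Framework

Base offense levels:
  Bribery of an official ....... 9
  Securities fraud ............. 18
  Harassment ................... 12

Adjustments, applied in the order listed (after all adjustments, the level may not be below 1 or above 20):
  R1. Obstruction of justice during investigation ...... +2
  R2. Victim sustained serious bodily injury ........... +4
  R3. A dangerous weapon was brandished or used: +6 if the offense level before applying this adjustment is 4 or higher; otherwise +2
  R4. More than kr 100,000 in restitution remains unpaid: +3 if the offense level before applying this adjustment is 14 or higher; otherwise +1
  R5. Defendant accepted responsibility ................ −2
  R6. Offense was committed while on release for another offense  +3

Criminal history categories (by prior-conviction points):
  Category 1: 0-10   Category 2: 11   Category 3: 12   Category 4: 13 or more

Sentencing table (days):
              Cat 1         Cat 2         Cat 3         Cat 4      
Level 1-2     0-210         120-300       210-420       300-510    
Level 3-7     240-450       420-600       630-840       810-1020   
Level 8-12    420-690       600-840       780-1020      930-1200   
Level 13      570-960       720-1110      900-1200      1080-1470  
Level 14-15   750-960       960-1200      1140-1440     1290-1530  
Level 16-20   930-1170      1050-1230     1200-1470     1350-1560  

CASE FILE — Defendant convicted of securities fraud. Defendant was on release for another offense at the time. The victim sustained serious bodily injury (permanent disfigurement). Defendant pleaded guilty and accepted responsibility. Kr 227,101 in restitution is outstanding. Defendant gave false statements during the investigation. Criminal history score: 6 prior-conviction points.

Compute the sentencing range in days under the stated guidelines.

930-1170 days

Base offense level for securities fraud: 18.
R1 applies: 18 + 2 = 20.
R2 applies: 20 + 4 = 24.
R3 does not apply.
R4 applies (level before this adjustment is 24 ≥ 14, so +3): 24 + 3 = 27.
R5 applies: 27 − 2 = 25.
R6 applies: 25 + 3 = 28.
Level 28 exceeds the maximum of 20; capped at 20.
Final offense level: 20.
Criminal history: 6 prior points → Category 1 (0-10).
Level 20 falls in the 16-20 band.
Grid: Level 16-20 × Category 1 = 930-1170 days.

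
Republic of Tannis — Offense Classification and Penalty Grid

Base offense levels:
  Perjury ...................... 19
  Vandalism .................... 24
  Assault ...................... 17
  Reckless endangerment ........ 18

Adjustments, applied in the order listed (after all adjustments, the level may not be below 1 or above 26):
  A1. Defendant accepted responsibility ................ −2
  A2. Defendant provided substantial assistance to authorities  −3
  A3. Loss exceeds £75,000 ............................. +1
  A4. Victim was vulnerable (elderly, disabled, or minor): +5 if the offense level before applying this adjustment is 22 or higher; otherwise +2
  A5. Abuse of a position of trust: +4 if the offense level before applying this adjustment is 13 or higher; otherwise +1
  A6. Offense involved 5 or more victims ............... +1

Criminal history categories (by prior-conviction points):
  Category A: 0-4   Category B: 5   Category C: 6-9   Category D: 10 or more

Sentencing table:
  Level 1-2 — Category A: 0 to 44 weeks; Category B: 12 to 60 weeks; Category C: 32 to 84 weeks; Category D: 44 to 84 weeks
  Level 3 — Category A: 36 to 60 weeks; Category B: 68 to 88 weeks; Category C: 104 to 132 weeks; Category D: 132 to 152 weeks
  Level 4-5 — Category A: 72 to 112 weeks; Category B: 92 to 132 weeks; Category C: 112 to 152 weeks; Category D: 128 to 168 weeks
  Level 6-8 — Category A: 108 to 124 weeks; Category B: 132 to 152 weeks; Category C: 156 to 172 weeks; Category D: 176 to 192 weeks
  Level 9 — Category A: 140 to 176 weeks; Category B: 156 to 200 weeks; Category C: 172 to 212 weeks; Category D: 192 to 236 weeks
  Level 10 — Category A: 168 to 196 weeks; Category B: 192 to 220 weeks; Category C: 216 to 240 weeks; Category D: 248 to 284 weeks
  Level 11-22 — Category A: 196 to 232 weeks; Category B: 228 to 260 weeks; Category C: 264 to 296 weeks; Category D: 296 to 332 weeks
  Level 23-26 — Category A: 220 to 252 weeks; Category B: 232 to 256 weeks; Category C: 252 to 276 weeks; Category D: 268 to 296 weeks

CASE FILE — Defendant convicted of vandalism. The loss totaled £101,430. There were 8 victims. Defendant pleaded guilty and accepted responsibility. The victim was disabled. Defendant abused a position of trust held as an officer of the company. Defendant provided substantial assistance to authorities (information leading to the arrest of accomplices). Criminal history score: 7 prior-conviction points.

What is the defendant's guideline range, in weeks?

Base offense level for vandalism: 24.
A1 applies: 24 − 2 = 22.
A2 applies: 22 − 3 = 19.
A3 applies: 19 + 1 = 20.
A4 applies (level before this adjustment is 20 < 22, so +2): 20 + 2 = 22.
A5 applies (level before this adjustment is 22 ≥ 13, so +4): 22 + 4 = 26.
A6 applies: 26 + 1 = 27.
Level 27 exceeds the maximum of 26; capped at 26.
Final offense level: 26.
Criminal history: 7 prior points → Category C (6-9).
Level 26 falls in the 23-26 band.
Grid: Level 23-26 × Category C = 252-276 weeks.

252-276 weeks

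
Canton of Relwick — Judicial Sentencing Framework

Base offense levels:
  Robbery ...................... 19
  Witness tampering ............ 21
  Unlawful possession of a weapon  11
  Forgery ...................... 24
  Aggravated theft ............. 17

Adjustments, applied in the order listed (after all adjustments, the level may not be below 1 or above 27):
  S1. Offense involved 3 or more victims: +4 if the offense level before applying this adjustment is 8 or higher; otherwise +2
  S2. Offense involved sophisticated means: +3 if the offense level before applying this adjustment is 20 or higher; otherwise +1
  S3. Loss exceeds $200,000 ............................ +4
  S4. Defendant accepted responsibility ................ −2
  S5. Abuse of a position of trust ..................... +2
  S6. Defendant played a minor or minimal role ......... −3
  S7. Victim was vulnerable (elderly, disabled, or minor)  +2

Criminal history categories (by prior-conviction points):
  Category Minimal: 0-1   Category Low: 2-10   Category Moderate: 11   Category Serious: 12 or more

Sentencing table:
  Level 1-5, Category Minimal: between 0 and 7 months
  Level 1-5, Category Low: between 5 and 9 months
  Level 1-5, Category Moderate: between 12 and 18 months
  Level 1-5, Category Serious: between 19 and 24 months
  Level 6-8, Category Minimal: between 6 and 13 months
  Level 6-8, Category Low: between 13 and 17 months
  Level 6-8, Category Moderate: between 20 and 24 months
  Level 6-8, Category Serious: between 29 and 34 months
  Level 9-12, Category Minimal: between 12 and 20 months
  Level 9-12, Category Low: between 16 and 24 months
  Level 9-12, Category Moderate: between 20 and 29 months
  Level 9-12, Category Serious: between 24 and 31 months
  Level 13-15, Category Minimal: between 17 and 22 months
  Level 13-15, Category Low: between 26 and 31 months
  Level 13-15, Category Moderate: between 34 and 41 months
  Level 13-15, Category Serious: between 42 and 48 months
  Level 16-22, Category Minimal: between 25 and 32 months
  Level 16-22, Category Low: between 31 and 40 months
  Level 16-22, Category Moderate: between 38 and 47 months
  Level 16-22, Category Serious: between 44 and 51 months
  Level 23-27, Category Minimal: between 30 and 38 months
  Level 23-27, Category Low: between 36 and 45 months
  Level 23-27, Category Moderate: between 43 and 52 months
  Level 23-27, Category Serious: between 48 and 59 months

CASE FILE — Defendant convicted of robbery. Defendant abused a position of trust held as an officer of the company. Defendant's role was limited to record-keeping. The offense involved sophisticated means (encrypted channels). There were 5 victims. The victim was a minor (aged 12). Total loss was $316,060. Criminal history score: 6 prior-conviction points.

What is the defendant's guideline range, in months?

Base offense level for robbery: 19.
S1 applies (level before this adjustment is 19 ≥ 8, so +4): 19 + 4 = 23.
S2 applies (level before this adjustment is 23 ≥ 20, so +3): 23 + 3 = 26.
S3 applies: 26 + 4 = 30.
S4 does not apply.
S5 applies: 30 + 2 = 32.
S6 applies: 32 − 3 = 29.
S7 applies: 29 + 2 = 31.
Level 31 exceeds the maximum of 27; capped at 27.
Final offense level: 27.
Criminal history: 6 prior points → Category Low (2-10).
Level 27 falls in the 23-27 band.
Grid: Level 23-27 × Category Low = 36-45 months.

36-45 months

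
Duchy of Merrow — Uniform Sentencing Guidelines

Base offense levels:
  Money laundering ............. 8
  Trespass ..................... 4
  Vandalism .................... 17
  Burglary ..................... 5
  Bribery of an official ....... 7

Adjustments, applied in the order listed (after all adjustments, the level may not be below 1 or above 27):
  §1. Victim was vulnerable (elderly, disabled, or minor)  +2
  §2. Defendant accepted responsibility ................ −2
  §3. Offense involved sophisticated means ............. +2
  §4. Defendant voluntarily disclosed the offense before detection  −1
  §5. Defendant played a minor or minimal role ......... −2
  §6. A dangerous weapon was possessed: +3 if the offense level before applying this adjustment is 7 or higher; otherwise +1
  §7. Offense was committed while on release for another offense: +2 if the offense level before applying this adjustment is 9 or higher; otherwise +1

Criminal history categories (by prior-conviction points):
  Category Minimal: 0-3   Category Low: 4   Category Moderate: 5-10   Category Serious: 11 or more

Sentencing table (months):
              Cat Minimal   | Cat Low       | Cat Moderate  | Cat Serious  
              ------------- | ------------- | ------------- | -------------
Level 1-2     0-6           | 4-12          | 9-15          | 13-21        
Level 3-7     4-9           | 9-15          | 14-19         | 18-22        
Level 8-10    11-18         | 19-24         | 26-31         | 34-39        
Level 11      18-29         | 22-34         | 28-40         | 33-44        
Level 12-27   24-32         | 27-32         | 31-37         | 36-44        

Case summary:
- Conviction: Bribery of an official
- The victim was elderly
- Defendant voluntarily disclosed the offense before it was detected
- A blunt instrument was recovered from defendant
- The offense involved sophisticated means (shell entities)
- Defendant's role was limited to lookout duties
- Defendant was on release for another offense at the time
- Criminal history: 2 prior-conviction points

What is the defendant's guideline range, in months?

Base offense level for bribery of an official: 7.
§1 applies: 7 + 2 = 9.
§3 applies: 9 + 2 = 11.
§4 applies: 11 − 1 = 10.
§5 applies: 10 − 2 = 8.
§6 applies (level before this adjustment is 8 ≥ 7, so +3): 8 + 3 = 11.
§7 applies (level before this adjustment is 11 ≥ 9, so +2): 11 + 2 = 13.
Final offense level: 13.
Criminal history: 2 prior points → Category Minimal (0-3).
Level 13 falls in the 12-27 band.
Grid: Level 12-27 × Category Minimal = 24-32 months.

24-32 months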